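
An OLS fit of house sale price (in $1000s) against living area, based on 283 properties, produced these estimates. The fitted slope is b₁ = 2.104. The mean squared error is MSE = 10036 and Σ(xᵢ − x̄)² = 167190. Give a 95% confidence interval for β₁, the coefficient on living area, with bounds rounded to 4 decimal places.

SE(b₁) = √(MSE/Sₓₓ) = √(10036/167190) = 0.245005.
df = n − 2 = 281.
t* = t_{0.025, 281} = 1.968442.
Margin = t* × SE = 1.968442 × 0.245005 = 0.482278.
CI: 2.104 ± 0.482278 → (1.6217, 2.5863).
With 95% confidence, each one-unit increase in living area is associated with a change of between 1.6217 and 2.5863 $1000s in house sale price.

(1.6217, 2.5863)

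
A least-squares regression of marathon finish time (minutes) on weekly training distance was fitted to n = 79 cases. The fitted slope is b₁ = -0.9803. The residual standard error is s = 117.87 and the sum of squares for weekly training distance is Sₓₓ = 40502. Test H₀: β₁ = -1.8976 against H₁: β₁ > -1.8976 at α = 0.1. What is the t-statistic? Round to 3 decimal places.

SE(b₁) = s/√Sₓₓ = 117.87/√40502 = 0.585686.
t = (-0.9803 − (-1.8976)) / 0.585686 = 1.566.
df = n − 2 = 77.
One-sided p ≈ 0.0607, which is < 0.1, so reject H₀.
There is evidence that the true slope on weekly training distance exceeds -1.8976 minutes per unit.

t = 1.566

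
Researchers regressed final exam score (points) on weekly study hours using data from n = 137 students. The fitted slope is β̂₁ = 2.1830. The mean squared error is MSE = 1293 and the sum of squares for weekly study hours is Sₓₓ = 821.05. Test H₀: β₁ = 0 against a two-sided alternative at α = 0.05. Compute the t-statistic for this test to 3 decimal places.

t = 1.740

SE(β̂₁) = √(MSE/Sₓₓ) = √(1293/821.05) = 1.25492.
t = 2.1830 / 1.25492 = 1.740.
df = n − 2 = 135.
Two-sided p ≈ 0.0842, which is ≥ 0.05, so fail to reject H₀.
The data do not give significant evidence of an association between weekly study hours and final exam score.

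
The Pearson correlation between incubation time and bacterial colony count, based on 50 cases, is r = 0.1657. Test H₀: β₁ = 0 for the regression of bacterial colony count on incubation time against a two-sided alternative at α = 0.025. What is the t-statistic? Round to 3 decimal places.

t = r·√(n − 2)/√(1 − r²) = 0.1657·√48/√0.972544 = 1.164.
df = n − 2 = 48.
Two-sided p ≈ 0.2501, which is ≥ 0.025, so fail to reject H₀.
The data do not give significant evidence of a linear association between incubation time and bacterial colony count.

t = 1.164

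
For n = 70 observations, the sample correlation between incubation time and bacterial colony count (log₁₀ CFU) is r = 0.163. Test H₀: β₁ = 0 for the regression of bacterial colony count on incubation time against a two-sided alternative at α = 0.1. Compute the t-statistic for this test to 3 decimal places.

t = 1.362

t = r·√(n − 2)/√(1 − r²) = 0.163·√68/√0.973431 = 1.362.
df = n − 2 = 68.
Two-sided p ≈ 0.1776, which is ≥ 0.1, so fail to reject H₀.
The data do not give significant evidence of a linear association between incubation time and bacterial colony count.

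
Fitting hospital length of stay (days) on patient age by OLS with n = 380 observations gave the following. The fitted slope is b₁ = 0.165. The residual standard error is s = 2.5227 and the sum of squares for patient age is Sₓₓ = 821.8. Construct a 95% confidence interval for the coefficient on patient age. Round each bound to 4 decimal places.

SE(b₁) = s/√Sₓₓ = 2.5227/√821.8 = 0.088.
df = n − 2 = 378.
t* = t_{0.025, 378} = 1.96626.
Margin = t* × SE = 1.96626 × 0.088 = 0.173031.
CI: 0.165 ± 0.173031 → (-0.0080, 0.3380).
With 95% confidence, each one-unit increase in patient age is associated with a change of between -0.0080 and 0.3380 days in hospital length of stay.

(-0.0080, 0.3380)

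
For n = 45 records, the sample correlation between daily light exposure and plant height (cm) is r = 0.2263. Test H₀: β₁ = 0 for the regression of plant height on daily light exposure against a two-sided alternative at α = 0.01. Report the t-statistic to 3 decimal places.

t = 1.523

t = r·√(n − 2)/√(1 − r²) = 0.2263·√43/√0.948788 = 1.523.
df = n − 2 = 43.
Two-sided p ≈ 0.1350, which is ≥ 0.01, so fail to reject H₀.
The data do not give significant evidence of a linear association between daily light exposure and plant height.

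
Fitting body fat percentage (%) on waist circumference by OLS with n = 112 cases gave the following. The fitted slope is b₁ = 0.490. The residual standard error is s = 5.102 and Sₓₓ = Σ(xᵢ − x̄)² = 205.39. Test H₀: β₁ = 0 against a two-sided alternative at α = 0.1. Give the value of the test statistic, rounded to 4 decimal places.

t = 1.3764

SE(b₁) = s/√Sₓₓ = 5.102/√205.39 = 0.356001.
t = 0.490 / 0.356001 = 1.3764.
df = n − 2 = 110.
Two-sided p ≈ 0.1715, which is ≥ 0.1, so fail to reject H₀.
The data do not give significant evidence of an association between waist circumference and body fat percentage.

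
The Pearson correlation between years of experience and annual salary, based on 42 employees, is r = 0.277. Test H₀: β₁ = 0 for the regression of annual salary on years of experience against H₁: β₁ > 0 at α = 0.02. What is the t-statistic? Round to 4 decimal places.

t = 1.8232

t = r·√(n − 2)/√(1 − r²) = 0.277·√40/√0.923271 = 1.8232.
df = n − 2 = 40.
One-sided p ≈ 0.0379, which is ≥ 0.02, so fail to reject H₀.
The data do not give significant evidence of a linear association between years of experience and annual salary.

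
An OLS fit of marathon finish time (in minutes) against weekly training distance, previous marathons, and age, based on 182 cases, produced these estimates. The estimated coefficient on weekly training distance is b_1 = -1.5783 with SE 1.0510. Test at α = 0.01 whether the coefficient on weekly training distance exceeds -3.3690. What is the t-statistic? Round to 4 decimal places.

t = 1.7038

H₀: β₁ = -3.3690 vs H₁: β₁ > -3.3690.
t = (b_1 − β₁⁰)/SE = (-1.5783 − (-3.3690)) / 1.0510 = 1.7038.
df = n − k − 1 = 182 − 3 − 1 = 178.
One-sided p ≈ 0.0451, which is ≥ 0.01, so fail to reject H₀.
The data do not give significant evidence that the true slope on weekly training distance exceeds -3.3690 minutes per unit, holding the other predictors fixed.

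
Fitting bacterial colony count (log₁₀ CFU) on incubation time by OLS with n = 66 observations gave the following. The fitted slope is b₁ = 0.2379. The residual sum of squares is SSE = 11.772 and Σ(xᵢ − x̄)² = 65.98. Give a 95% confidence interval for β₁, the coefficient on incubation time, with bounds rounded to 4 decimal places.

MSE = SSE/(n − 2) = 11.772/64 = 0.183938.
SE(b₁) = √(MSE/Sₓₓ) = √(0.183938/65.98) = 0.0527994.
df = n − 2 = 64.
t* = t_{0.025, 64} = 1.99773.
Margin = t* × SE = 1.99773 × 0.0527994 = 0.105479.
CI: 0.2379 ± 0.105479 → (0.1324, 0.3434).
With 95% confidence, each one-unit increase in incubation time is associated with a change of between 0.1324 and 0.3434 log₁₀ CFU in bacterial colony count.

(0.1324, 0.3434)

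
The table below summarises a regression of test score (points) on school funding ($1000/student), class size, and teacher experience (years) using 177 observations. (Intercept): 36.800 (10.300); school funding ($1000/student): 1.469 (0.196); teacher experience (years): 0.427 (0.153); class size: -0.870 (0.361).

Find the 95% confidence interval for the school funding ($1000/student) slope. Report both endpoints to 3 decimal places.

Read off: b = 1.469, SE = 0.196 for school funding ($1000/student).
df = n − k − 1 = 177 − 3 − 1 = 173.
t* = t_{0.025, 173} = 1.973771.
Margin = t* × SE = 1.973771 × 0.196 = 0.38686.
CI: 1.469 ± 0.38686 → (1.082, 1.856).

(1.082, 1.856)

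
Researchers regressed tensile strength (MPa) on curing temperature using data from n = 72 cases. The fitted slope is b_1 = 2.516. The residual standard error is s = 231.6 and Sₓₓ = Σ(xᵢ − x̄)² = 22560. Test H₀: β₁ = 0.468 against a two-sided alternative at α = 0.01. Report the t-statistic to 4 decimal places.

t = 1.3282

SE(b_1) = s/√Sₓₓ = 231.6/√22560 = 1.54195.
t = (2.516 − 0.468) / 1.54195 = 1.3282.
df = n − 2 = 70.
Two-sided p ≈ 0.1884, which is ≥ 0.01, so fail to reject H₀.
The data are consistent with a true slope of 0.468 MPa per unit of curing temperature.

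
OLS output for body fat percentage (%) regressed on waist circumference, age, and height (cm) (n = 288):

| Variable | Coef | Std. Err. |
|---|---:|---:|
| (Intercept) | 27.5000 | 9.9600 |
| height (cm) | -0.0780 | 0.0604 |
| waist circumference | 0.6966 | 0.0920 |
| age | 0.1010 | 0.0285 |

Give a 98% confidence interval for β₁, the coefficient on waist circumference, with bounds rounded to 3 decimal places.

(0.481, 0.912)

Read off: b = 0.6966, SE = 0.0920 for waist circumference.
df = n − k − 1 = 288 − 3 − 1 = 284.
t* = t_{0.01, 284} = 2.33955.
Margin = t* × SE = 2.33955 × 0.0920 = 0.21524.
CI: 0.6966 ± 0.21524 → (0.481, 0.912).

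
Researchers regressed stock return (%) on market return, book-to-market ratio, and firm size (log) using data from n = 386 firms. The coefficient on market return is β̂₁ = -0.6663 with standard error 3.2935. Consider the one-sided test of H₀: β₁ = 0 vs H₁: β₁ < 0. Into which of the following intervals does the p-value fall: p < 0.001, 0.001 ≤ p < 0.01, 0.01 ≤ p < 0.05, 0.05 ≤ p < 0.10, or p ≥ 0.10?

p ≥ 0.10

t = -0.6663 / 3.2935 = -0.202.
df = n − k − 1 = 386 − 3 − 1 = 382.
One-sided p = P(T_{382} < t) ≈ 0.4199.
So p ≥ 0.10.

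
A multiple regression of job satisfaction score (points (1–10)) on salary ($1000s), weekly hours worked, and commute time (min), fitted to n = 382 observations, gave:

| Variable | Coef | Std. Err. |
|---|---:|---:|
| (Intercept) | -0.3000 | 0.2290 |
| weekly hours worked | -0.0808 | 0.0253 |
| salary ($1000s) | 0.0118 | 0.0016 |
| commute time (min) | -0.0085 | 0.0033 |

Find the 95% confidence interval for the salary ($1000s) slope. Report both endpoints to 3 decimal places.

(0.009, 0.015)

Read off: b = 0.0118, SE = 0.0016 for salary ($1000s).
df = n − k − 1 = 382 − 3 − 1 = 378.
t* = t_{0.025, 378} = 1.96626.
Margin = t* × SE = 1.96626 × 0.0016 = 0.00315.
CI: 0.0118 ± 0.00315 → (0.009, 0.015).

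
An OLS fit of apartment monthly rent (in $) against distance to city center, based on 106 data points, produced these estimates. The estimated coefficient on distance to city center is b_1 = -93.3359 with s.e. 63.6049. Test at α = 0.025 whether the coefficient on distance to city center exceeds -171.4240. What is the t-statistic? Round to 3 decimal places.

H₀: β₁ = -171.4240 vs H₁: β₁ > -171.4240.
t = (b_1 − β₁⁰)/SE = (-93.3359 − (-171.4240)) / 63.6049 = 1.228.
df = n − 2 = 106 − 2 = 104.
One-sided p ≈ 0.1112, which is ≥ 0.025, so fail to reject H₀.
The data do not give significant evidence that the true slope on distance to city center exceeds -171.4240 $ per unit.

t = 1.228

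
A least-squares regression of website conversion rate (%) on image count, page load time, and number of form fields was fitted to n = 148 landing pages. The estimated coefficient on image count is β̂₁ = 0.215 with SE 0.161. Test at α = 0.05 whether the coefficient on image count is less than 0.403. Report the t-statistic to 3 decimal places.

H₀: β₁ = 0.403 vs H₁: β₁ < 0.403.
t = (β̂₁ − β₁⁰)/SE = (0.215 − 0.403) / 0.161 = -1.168.
df = n − k − 1 = 148 − 3 − 1 = 144.
One-sided p ≈ 0.1224, which is ≥ 0.05, so fail to reject H₀.
The data do not give significant evidence that the true slope on image count is below 0.403 % per unit, holding the other predictors fixed.

t = -1.168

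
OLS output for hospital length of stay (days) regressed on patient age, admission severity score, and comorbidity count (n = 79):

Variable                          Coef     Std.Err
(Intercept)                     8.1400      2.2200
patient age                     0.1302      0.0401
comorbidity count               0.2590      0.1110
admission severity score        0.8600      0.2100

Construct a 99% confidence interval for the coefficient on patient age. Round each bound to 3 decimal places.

Read off: b = 0.1302, SE = 0.0401 for patient age.
df = n − k − 1 = 79 − 3 − 1 = 75.
t* = t_{0.005, 75} = 2.642983.
Margin = t* × SE = 2.642983 × 0.0401 = 0.10598.
CI: 0.1302 ± 0.10598 → (0.024, 0.236).

(0.024, 0.236)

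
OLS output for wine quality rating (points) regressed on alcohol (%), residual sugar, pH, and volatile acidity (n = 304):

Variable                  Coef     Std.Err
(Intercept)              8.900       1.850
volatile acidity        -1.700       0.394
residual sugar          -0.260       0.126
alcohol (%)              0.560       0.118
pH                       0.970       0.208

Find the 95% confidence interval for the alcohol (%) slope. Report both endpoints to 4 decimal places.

(0.3278, 0.7922)

Read off: b = 0.560, SE = 0.118 for alcohol (%).
df = n − k − 1 = 304 − 4 − 1 = 299.
t* = t_{0.025, 299} = 1.96793.
Margin = t* × SE = 1.96793 × 0.118 = 0.232216.
CI: 0.560 ± 0.232216 → (0.3278, 0.7922).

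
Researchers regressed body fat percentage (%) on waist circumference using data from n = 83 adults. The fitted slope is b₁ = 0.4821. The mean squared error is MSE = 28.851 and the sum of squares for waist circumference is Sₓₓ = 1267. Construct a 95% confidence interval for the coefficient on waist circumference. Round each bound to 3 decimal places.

(0.182, 0.782)

SE(b₁) = √(MSE/Sₓₓ) = √(28.851/1267) = 0.150901.
df = n − 2 = 81.
t* = t_{0.025, 81} = 1.989686.
Margin = t* × SE = 1.989686 × 0.150901 = 0.30025.
CI: 0.4821 ± 0.30025 → (0.182, 0.782).
With 95% confidence, each one-unit increase in waist circumference is associated with a change of between 0.182 and 0.782 % in body fat percentage.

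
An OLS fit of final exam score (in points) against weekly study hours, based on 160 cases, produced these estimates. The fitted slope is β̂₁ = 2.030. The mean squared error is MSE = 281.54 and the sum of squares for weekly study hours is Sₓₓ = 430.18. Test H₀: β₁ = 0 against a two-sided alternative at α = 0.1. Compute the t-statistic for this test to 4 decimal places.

SE(β̂₁) = √(MSE/Sₓₓ) = √(281.54/430.18) = 0.808993.
t = 2.030 / 0.808993 = 2.5093.
df = n − 2 = 158.
Two-sided p ≈ 0.0131, which is < 0.1, so reject H₀.
There is evidence that weekly study hours is associated with final exam score.

t = 2.5093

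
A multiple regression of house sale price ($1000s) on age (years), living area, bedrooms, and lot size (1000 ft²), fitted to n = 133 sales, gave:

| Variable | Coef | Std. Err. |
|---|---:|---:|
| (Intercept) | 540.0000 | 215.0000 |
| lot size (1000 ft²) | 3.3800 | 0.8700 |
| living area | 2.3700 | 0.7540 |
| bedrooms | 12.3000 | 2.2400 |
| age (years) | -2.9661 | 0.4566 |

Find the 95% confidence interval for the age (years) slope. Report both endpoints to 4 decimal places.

Read off: b = -2.9661, SE = 0.4566 for age (years).
df = n − k − 1 = 133 − 4 − 1 = 128.
t* = t_{0.025, 128} = 1.978671.
Margin = t* × SE = 1.978671 × 0.4566 = 0.903461.
CI: -2.9661 ± 0.903461 → (-3.8696, -2.0626).

(-3.8696, -2.0626)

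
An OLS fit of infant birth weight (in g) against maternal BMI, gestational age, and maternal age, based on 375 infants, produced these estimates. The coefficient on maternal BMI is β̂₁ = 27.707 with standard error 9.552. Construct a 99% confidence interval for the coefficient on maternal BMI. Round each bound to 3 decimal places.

df = n − k − 1 = 375 − 3 − 1 = 371.
t* = t_{0.005, 371} = 2.589146.
Margin = t* × SE = 2.589146 × 9.552 = 24.73152.
CI: 27.707 ± 24.73152 → (2.975, 52.439).
With 99% confidence, each one-unit increase in maternal BMI is associated with a change of between 2.975 and 52.439 g in infant birth weight, holding the other predictors fixed.

(2.975, 52.439)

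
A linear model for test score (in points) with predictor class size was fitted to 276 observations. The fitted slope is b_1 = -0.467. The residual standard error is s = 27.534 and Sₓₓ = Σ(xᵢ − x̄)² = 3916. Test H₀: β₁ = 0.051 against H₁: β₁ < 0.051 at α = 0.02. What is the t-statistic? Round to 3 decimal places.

SE(b_1) = s/√Sₓₓ = 27.534/√3916 = 0.439995.
t = (-0.467 − 0.051) / 0.439995 = -1.177.
df = n − 2 = 274.
One-sided p ≈ 0.1201, which is ≥ 0.02, so fail to reject H₀.
The data do not give significant evidence that the true slope on class size is below 0.051 points per unit.

t = -1.177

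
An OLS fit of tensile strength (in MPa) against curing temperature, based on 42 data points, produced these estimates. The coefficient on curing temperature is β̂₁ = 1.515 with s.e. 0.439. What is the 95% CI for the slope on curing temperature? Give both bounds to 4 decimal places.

(0.6277, 2.4023)

df = n − 2 = 42 − 2 = 40.
t* = t_{0.025, 40} = 2.021075.
Margin = t* × SE = 2.021075 × 0.439 = 0.887252.
CI: 1.515 ± 0.887252 → (0.6277, 2.4023).
With 95% confidence, each one-unit increase in curing temperature is associated with a change of between 0.6277 and 2.4023 MPa in tensile strength.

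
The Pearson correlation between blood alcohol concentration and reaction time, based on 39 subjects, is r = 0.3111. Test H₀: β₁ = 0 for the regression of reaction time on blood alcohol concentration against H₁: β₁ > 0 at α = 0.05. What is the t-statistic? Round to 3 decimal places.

t = r·√(n − 2)/√(1 − r²) = 0.3111·√37/√0.903217 = 1.991.
df = n − 2 = 37.
One-sided p ≈ 0.0269, which is < 0.05, so reject H₀.
There is evidence of a linear association between blood alcohol concentration and reaction time.

t = 1.991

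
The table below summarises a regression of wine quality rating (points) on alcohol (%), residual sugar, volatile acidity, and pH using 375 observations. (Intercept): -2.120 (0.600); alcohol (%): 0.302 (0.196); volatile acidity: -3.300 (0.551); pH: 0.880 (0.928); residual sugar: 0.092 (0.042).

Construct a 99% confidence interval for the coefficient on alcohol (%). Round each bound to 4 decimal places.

(-0.2055, 0.8095)

Read off: b = 0.302, SE = 0.196 for alcohol (%).
df = n − k − 1 = 375 − 4 − 1 = 370.
t* = t_{0.005, 370} = 2.589182.
Margin = t* × SE = 2.589182 × 0.196 = 0.507480.
CI: 0.302 ± 0.507480 → (-0.2055, 0.8095).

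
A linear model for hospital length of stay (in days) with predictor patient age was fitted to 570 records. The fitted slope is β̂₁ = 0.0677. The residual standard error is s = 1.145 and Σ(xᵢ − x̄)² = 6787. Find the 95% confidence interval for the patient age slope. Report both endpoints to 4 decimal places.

(0.0404, 0.0950)

SE(β̂₁) = s/√Sₓₓ = 1.145/√6787 = 0.0138985.
df = n − 2 = 568.
t* = t_{0.025, 568} = 1.964149.
Margin = t* × SE = 1.964149 × 0.0138985 = 0.027299.
CI: 0.0677 ± 0.027299 → (0.0404, 0.0950).
With 95% confidence, each one-unit increase in patient age is associated with a change of between 0.0404 and 0.0950 days in hospital length of stay.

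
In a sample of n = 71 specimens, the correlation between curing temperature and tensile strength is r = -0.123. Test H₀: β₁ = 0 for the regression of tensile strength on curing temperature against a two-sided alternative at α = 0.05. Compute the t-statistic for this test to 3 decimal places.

t = -1.030

t = r·√(n − 2)/√(1 − r²) = -0.123·√69/√0.984871 = -1.030.
df = n − 2 = 69.
Two-sided p ≈ 0.3068, which is ≥ 0.05, so fail to reject H₀.
The data do not give significant evidence of a linear association between curing temperature and tensile strength.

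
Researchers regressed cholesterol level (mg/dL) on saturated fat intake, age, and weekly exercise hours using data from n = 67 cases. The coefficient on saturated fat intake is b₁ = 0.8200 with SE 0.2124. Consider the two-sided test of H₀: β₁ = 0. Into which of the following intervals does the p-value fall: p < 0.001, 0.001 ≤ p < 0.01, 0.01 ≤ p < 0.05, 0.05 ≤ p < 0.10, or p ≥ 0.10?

t = 0.8200 / 0.2124 = 3.861.
df = n − k − 1 = 67 − 3 − 1 = 63.
Two-sided p = 2·P(T_{63} > |t|) ≈ 0.0003.
So p < 0.001.

p < 0.001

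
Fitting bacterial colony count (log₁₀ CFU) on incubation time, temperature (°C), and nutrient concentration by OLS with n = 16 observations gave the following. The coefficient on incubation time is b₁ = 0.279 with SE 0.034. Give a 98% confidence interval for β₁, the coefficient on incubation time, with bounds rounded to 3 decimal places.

(0.188, 0.370)

df = n − k − 1 = 16 − 3 − 1 = 12.
t* = t_{0.01, 12} = 2.680998.
Margin = t* × SE = 2.680998 × 0.034 = 0.09115.
CI: 0.279 ± 0.09115 → (0.188, 0.370).
With 98% confidence, each one-unit increase in incubation time is associated with a change of between 0.188 and 0.370 log₁₀ CFU in bacterial colony count, holding the other predictors fixed.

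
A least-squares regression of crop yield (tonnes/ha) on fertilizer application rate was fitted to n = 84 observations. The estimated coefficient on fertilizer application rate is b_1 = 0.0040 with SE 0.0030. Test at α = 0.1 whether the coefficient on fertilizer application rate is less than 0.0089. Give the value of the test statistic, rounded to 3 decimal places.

t = -1.633

H₀: β₁ = 0.0089 vs H₁: β₁ < 0.0089.
t = (b_1 − β₁⁰)/SE = (0.0040 − 0.0089) / 0.0030 = -1.633.
df = n − 2 = 84 − 2 = 82.
One-sided p ≈ 0.0531, which is < 0.1, so reject H₀.
There is evidence that the true slope on fertilizer application rate is below 0.0089 tonnes/ha per unit.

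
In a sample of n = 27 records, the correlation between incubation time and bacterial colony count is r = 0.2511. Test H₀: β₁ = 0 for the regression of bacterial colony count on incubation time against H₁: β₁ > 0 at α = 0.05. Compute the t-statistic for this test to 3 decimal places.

t = 1.297

t = r·√(n − 2)/√(1 − r²) = 0.2511·√25/√0.936949 = 1.297.
df = n − 2 = 25.
One-sided p ≈ 0.1032, which is ≥ 0.05, so fail to reject H₀.
The data do not give significant evidence of a linear association between incubation time and bacterial colony count.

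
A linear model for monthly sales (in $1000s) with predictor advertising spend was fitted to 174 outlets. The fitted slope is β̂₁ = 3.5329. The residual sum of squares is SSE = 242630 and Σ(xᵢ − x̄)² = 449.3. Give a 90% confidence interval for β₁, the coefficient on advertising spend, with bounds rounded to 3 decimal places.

(0.603, 6.463)

MSE = SSE/(n − 2) = 242630/172 = 1410.64.
SE(β̂₁) = √(MSE/Sₓₓ) = √(1410.64/449.3) = 1.7719.
df = n − 2 = 172.
t* = t_{0.05, 172} = 1.653761.
Margin = t* × SE = 1.653761 × 1.7719 = 2.93030.
CI: 3.5329 ± 2.93030 → (0.603, 6.463).
With 90% confidence, each one-unit increase in advertising spend is associated with a change of between 0.603 and 6.463 $1000s in monthly sales.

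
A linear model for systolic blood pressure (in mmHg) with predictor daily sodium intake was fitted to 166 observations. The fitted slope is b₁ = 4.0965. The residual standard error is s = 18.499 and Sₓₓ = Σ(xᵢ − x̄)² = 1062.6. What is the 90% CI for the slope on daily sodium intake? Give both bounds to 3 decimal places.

(3.158, 5.035)

SE(b₁) = s/√Sₓₓ = 18.499/√1062.6 = 0.567497.
df = n − 2 = 164.
t* = t_{0.05, 164} = 1.654198.
Margin = t* × SE = 1.654198 × 0.567497 = 0.93875.
CI: 4.0965 ± 0.93875 → (3.158, 5.035).
With 90% confidence, each one-unit increase in daily sodium intake is associated with a change of between 3.158 and 5.035 mmHg in systolic blood pressure.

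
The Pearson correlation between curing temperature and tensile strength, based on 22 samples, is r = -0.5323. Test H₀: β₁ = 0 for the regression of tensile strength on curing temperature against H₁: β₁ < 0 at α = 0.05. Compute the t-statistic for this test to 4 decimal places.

t = r·√(n − 2)/√(1 − r²) = -0.5323·√20/√0.716657 = -2.8120.
df = n − 2 = 20.
One-sided p ≈ 0.0054, which is < 0.05, so reject H₀.
There is evidence of a linear association between curing temperature and tensile strength.

t = -2.8120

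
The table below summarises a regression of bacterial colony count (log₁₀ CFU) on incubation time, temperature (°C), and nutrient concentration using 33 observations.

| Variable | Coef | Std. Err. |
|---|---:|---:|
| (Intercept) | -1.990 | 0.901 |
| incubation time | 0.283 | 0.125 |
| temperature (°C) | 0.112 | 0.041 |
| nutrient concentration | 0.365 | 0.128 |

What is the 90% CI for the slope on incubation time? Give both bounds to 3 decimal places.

(0.071, 0.495)

Read off: b = 0.283, SE = 0.125 for incubation time.
df = n − k − 1 = 33 − 3 − 1 = 29.
t* = t_{0.05, 29} = 1.699127.
Margin = t* × SE = 1.699127 × 0.125 = 0.21239.
CI: 0.283 ± 0.21239 → (0.071, 0.495).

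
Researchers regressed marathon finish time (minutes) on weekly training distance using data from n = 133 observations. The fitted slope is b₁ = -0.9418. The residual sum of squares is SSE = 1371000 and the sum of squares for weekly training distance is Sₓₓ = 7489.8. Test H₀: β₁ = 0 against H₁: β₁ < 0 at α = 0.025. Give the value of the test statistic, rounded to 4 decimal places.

t = -0.7967

MSE = SSE/(n − 2) = 1371000/131 = 10465.6.
SE(b₁) = √(MSE/Sₓₓ) = √(10465.6/7489.8) = 1.18208.
t = -0.9418 / 1.18208 = -0.7967.
df = n − 2 = 131.
One-sided p ≈ 0.2135, which is ≥ 0.025, so fail to reject H₀.
The data do not give significant evidence that the true slope on weekly training distance is negative.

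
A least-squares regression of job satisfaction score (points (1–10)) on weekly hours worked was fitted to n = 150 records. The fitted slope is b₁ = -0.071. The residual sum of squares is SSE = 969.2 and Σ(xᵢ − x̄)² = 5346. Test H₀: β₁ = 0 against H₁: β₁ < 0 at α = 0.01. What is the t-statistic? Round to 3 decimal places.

t = -2.029

MSE = SSE/(n − 2) = 969.2/148 = 6.54865.
SE(b₁) = √(MSE/Sₓₓ) = √(6.54865/5346) = 0.0349995.
t = -0.071 / 0.0349995 = -2.029.
df = n − 2 = 148.
One-sided p ≈ 0.0221, which is ≥ 0.01, so fail to reject H₀.
The data do not give significant evidence that the true slope on weekly hours worked is negative.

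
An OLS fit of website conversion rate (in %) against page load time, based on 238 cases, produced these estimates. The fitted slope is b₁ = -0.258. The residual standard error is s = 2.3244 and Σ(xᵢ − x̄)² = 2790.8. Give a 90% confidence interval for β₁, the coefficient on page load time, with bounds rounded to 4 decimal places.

SE(b₁) = s/√Sₓₓ = 2.3244/√2790.8 = 0.0439994.
df = n − 2 = 236.
t* = t_{0.05, 236} = 1.651336.
Margin = t* × SE = 1.651336 × 0.0439994 = 0.072658.
CI: -0.258 ± 0.072658 → (-0.3307, -0.1853).
With 90% confidence, each one-unit increase in page load time is associated with a change of between -0.3307 and -0.1853 % in website conversion rate.

(-0.3307, -0.1853)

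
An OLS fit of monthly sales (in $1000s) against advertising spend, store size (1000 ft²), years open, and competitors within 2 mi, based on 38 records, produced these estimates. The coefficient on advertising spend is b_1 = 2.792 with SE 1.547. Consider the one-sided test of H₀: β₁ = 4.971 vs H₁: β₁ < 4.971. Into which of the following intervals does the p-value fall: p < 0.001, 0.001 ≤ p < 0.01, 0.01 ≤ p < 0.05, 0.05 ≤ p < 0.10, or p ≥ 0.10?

0.05 ≤ p < 0.10

t = (2.792 − 4.971) / 1.547 = -1.409.
df = n − k − 1 = 38 − 4 − 1 = 33.
One-sided p = P(T_{33} < t) ≈ 0.0842.
So 0.05 ≤ p < 0.10.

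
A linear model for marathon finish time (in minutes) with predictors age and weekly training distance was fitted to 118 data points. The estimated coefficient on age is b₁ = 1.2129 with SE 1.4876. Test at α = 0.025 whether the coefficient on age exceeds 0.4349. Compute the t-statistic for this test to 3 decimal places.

t = 0.523

H₀: β₁ = 0.4349 vs H₁: β₁ > 0.4349.
t = (b₁ − β₁⁰)/SE = (1.2129 − 0.4349) / 1.4876 = 0.523.
df = n − k − 1 = 118 − 2 − 1 = 115.
One-sided p ≈ 0.3010, which is ≥ 0.025, so fail to reject H₀.
The data do not give significant evidence that the true slope on age exceeds 0.4349 minutes per unit, holding the other predictors fixed.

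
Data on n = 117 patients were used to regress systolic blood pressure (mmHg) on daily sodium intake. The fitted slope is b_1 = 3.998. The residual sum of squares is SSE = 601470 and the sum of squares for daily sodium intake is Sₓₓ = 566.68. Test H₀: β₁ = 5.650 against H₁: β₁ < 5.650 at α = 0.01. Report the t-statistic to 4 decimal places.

t = -0.5438

MSE = SSE/(n − 2) = 601470/115 = 5230.17.
SE(b_1) = √(MSE/Sₓₓ) = √(5230.17/566.68) = 3.03801.
t = (3.998 − 5.650) / 3.03801 = -0.5438.
df = n − 2 = 115.
One-sided p ≈ 0.2938, which is ≥ 0.01, so fail to reject H₀.
The data do not give significant evidence that the true slope on daily sodium intake is below 5.650 mmHg per unit.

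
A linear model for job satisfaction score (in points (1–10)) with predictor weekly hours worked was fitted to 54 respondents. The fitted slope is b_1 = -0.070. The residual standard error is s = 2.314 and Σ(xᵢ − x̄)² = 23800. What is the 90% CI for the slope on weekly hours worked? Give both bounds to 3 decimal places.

(-0.095, -0.045)

SE(b_1) = s/√Sₓₓ = 2.314/√23800 = 0.0149994.
df = n − 2 = 52.
t* = t_{0.05, 52} = 1.674689.
Margin = t* × SE = 1.674689 × 0.0149994 = 0.02512.
CI: -0.070 ± 0.02512 → (-0.095, -0.045).
With 90% confidence, each one-unit increase in weekly hours worked is associated with a change of between -0.095 and -0.045 points (1–10) in job satisfaction score.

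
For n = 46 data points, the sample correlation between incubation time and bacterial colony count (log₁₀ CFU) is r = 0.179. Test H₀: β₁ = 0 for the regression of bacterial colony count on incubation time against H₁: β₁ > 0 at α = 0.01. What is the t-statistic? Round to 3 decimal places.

t = r·√(n − 2)/√(1 − r²) = 0.179·√44/√0.967959 = 1.207.
df = n − 2 = 44.
One-sided p ≈ 0.1170, which is ≥ 0.01, so fail to reject H₀.
The data do not give significant evidence of a linear association between incubation time and bacterial colony count.

t = 1.207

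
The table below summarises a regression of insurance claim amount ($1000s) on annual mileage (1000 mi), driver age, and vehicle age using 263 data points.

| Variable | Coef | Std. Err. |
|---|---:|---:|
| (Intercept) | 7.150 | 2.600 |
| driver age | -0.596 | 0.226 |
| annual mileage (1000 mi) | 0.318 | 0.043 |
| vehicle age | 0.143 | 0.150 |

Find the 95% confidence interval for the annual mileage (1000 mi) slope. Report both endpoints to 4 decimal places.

Read off: b = 0.318, SE = 0.043 for annual mileage (1000 mi).
df = n − k − 1 = 263 − 3 − 1 = 259.
t* = t_{0.025, 259} = 1.969166.
Margin = t* × SE = 1.969166 × 0.043 = 0.084674.
CI: 0.318 ± 0.084674 → (0.2333, 0.4027).

(0.2333, 0.4027)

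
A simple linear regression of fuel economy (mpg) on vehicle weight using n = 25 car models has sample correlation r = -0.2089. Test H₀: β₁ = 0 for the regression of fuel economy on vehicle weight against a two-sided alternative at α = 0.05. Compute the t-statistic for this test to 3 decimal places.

t = -1.024

t = r·√(n − 2)/√(1 − r²) = -0.2089·√23/√0.956361 = -1.024.
df = n − 2 = 23.
Two-sided p ≈ 0.3163, which is ≥ 0.05, so fail to reject H₀.
The data do not give significant evidence of a linear association between vehicle weight and fuel economy.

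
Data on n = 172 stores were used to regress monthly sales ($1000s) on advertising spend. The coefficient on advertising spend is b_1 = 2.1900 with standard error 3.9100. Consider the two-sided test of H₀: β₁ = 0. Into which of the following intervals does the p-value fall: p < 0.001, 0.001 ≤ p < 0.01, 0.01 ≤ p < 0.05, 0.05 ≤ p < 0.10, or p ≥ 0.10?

t = 2.1900 / 3.9100 = 0.560.
df = n − 2 = 172 − 2 = 170.
Two-sided p = 2·P(T_{170} > |t|) ≈ 0.5761.
So p ≥ 0.10.

p ≥ 0.10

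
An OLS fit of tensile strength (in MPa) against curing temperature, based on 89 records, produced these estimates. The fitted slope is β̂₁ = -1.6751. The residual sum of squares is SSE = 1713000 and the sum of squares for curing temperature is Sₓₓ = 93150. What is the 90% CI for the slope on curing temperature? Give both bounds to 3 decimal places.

(-2.439, -0.911)

MSE = SSE/(n − 2) = 1713000/87 = 19689.7.
SE(β̂₁) = √(MSE/Sₓₓ) = √(19689.7/93150) = 0.459756.
df = n − 2 = 87.
t* = t_{0.05, 87} = 1.662557.
Margin = t* × SE = 1.662557 × 0.459756 = 0.76437.
CI: -1.6751 ± 0.76437 → (-2.439, -0.911).
With 90% confidence, each one-unit increase in curing temperature is associated with a change of between -2.439 and -0.911 MPa in tensile strength.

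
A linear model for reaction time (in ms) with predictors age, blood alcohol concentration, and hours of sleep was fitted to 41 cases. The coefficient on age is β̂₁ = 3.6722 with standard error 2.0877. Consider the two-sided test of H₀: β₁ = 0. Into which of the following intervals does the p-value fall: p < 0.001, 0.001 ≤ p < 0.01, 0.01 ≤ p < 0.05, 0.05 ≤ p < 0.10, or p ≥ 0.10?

0.05 ≤ p < 0.10

t = 3.6722 / 2.0877 = 1.759.
df = n − k − 1 = 41 − 3 − 1 = 37.
Two-sided p = 2·P(T_{37} > |t|) ≈ 0.0869.
So 0.05 ≤ p < 0.10.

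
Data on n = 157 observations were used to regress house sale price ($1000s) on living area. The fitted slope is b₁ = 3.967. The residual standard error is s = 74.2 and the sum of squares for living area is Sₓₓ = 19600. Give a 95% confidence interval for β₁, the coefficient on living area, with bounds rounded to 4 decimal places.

(2.9200, 5.0140)

SE(b₁) = s/√Sₓₓ = 74.2/√19600 = 0.53.
df = n − 2 = 155.
t* = t_{0.025, 155} = 1.975387.
Margin = t* × SE = 1.975387 × 0.53 = 1.046955.
CI: 3.967 ± 1.046955 → (2.9200, 5.0140).
With 95% confidence, each one-unit increase in living area is associated with a change of between 2.9200 and 5.0140 $1000s in house sale price.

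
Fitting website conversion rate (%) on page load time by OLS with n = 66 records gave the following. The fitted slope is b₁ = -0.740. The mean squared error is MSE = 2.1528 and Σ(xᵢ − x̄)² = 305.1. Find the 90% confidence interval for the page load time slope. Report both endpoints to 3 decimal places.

SE(b₁) = √(MSE/Sₓₓ) = √(2.1528/305.1) = 0.0840003.
df = n − 2 = 64.
t* = t_{0.05, 64} = 1.669013.
Margin = t* × SE = 1.669013 × 0.0840003 = 0.14020.
CI: -0.740 ± 0.14020 → (-0.880, -0.600).
With 90% confidence, each one-unit increase in page load time is associated with a change of between -0.880 and -0.600 % in website conversion rate.

(-0.880, -0.600)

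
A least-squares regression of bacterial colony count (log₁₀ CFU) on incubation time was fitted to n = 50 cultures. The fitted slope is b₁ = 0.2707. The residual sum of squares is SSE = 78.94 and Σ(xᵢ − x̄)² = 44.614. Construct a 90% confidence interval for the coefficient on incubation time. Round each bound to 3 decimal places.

MSE = SSE/(n − 2) = 78.94/48 = 1.64458.
SE(b₁) = √(MSE/Sₓₓ) = √(1.64458/44.614) = 0.191996.
df = n − 2 = 48.
t* = t_{0.05, 48} = 1.677224.
Margin = t* × SE = 1.677224 × 0.191996 = 0.32202.
CI: 0.2707 ± 0.32202 → (-0.051, 0.593).
With 90% confidence, each one-unit increase in incubation time is associated with a change of between -0.051 and 0.593 log₁₀ CFU in bacterial colony count.

(-0.051, 0.593)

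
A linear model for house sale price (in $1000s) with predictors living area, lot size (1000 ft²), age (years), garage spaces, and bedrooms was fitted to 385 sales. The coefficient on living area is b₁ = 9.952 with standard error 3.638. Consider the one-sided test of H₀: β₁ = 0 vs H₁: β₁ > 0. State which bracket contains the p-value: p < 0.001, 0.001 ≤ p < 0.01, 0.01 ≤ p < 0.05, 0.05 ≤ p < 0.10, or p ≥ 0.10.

0.001 ≤ p < 0.01

t = 9.952 / 3.638 = 2.736.
df = n − k − 1 = 385 − 5 − 1 = 379.
One-sided p = P(T_{379} > t) ≈ 0.0033.
So 0.001 ≤ p < 0.01.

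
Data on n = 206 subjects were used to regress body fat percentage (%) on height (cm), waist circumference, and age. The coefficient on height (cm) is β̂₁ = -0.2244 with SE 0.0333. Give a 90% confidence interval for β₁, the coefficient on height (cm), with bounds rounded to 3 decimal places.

df = n − k − 1 = 206 − 3 − 1 = 202.
t* = t_{0.05, 202} = 1.652432.
Margin = t* × SE = 1.652432 × 0.0333 = 0.05503.
CI: -0.2244 ± 0.05503 → (-0.279, -0.169).
With 90% confidence, each one-unit increase in height (cm) is associated with a change of between -0.279 and -0.169 % in body fat percentage, holding the other predictors fixed.

(-0.279, -0.169)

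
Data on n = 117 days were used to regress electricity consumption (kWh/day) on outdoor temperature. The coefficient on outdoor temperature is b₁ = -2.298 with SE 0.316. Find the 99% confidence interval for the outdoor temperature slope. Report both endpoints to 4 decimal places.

df = n − 2 = 117 − 2 = 115.
t* = t_{0.005, 115} = 2.619258.
Margin = t* × SE = 2.619258 × 0.316 = 0.827686.
CI: -2.298 ± 0.827686 → (-3.1257, -1.4703).
With 99% confidence, each one-unit increase in outdoor temperature is associated with a change of between -3.1257 and -1.4703 kWh/day in electricity consumption.

(-3.1257, -1.4703)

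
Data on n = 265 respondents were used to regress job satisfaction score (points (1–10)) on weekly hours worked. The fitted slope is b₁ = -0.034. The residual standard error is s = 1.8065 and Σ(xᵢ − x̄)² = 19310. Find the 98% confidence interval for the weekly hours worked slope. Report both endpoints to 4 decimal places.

(-0.0644, -0.0036)

SE(b₁) = s/√Sₓₓ = 1.8065/√19310 = 0.0130001.
df = n − 2 = 263.
t* = t_{0.01, 263} = 2.34061.
Margin = t* × SE = 2.34061 × 0.0130001 = 0.030428.
CI: -0.034 ± 0.030428 → (-0.0644, -0.0036).
With 98% confidence, each one-unit increase in weekly hours worked is associated with a change of between -0.0644 and -0.0036 points (1–10) in job satisfaction score.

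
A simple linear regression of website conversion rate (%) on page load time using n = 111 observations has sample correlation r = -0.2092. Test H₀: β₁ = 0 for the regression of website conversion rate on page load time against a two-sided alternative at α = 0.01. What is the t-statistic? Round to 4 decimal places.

t = -2.2335

t = r·√(n − 2)/√(1 − r²) = -0.2092·√109/√0.956235 = -2.2335.
df = n − 2 = 109.
Two-sided p ≈ 0.0276, which is ≥ 0.01, so fail to reject H₀.
The data do not give significant evidence of a linear association between page load time and website conversion rate.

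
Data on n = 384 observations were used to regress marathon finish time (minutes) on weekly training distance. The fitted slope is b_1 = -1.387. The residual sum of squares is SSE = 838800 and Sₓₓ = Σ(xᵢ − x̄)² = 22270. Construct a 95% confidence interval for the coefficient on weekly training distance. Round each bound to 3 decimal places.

(-2.004, -0.770)

MSE = SSE/(n − 2) = 838800/382 = 2195.81.
SE(b_1) = √(MSE/Sₓₓ) = √(2195.81/22270) = 0.314006.
df = n − 2 = 382.
t* = t_{0.025, 382} = 1.966194.
Margin = t* × SE = 1.966194 × 0.314006 = 0.61740.
CI: -1.387 ± 0.61740 → (-2.004, -0.770).
With 95% confidence, each one-unit increase in weekly training distance is associated with a change of between -2.004 and -0.770 minutes in marathon finish time.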